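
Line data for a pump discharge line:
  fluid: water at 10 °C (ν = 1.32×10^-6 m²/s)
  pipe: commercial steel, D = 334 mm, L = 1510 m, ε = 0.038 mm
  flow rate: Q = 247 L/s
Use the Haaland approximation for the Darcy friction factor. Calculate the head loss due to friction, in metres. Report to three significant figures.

V = 4Q/(πD²) = 4·0.247/(π·0.334²) = 2.819 m/s
Re = VD/ν = 2.819·0.334/1.32×10^-6 = 7.13×10^5 → turbulent
ε/D = 0.038/334 = 1.14×10^-4
Haaland: f = 0.01391
h_f = f(L/D)V²/(2g) = 0.01391·(1510/0.334)·2.819²/(2·9.81) = 25.47 m

h_f ≈ 25.5 m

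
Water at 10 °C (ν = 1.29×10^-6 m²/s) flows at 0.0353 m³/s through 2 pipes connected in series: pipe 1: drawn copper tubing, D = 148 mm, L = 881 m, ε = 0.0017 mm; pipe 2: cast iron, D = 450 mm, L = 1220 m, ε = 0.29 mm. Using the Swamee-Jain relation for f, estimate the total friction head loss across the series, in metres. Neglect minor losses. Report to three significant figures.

Pipe 1: V = 2.052 m/s, Re = 2.35×10^5, ε/D = 1.15×10^-5, f = 0.01517, h_1 = f(L/D)V²/2g = 19.37 m
Pipe 2: V = 0.2220 m/s, Re = 7.74×10^4, ε/D = 6.44×10^-4, f = 0.02169, h_2 = f(L/D)V²/2g = 0.1476 m
Series → Q common, losses add: H = Σh = 19.52 m

H ≈ 19.5 m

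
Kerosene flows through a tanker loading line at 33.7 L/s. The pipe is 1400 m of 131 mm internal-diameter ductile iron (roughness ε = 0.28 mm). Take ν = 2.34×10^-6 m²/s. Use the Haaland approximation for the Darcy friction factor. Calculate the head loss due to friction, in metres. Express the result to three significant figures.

V = 4Q/(πD²) = 4·0.0337/(π·0.131²) = 2.500 m/s
Re = VD/ν = 2.500·0.131/2.34×10^-6 = 1.40×10^5 → turbulent
ε/D = 0.28/131 = 0.00214
Haaland: f = 0.02494
h_f = f(L/D)V²/(2g) = 0.02494·(1400/0.131)·2.500²/(2·9.81) = 84.94 m

h_f ≈ 84.9 m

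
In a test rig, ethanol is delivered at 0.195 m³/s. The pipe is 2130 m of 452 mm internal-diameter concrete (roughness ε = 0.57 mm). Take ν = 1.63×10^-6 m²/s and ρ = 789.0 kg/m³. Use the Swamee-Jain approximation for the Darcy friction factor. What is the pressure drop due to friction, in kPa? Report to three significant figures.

V = 4Q/(πD²) = 4·0.195/(π·0.452²) = 1.215 m/s
Re = VD/ν = 1.215·0.452/1.63×10^-6 = 3.37×10^5 → turbulent
ε/D = 0.57/452 = 0.00126
Swamee-Jain: f = 0.02168
h_f = f(L/D)V²/(2g) = 0.02168·(2130/0.452)·1.215²/(2·9.81) = 7.689 m
Δp = ρg·h_f = 789.0·9.81·7.689 = 59.51 kPa

Δp ≈ 59.5 kPa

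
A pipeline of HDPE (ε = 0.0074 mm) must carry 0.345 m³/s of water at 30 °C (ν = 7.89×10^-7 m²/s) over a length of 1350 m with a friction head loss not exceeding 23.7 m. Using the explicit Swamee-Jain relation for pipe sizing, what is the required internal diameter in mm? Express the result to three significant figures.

D ≈ 366 mm

Swamee-Jain (Type III): D = 0.66·[ε^1.25·(LQ²/(gh_f))^4.75 + ν·Q^9.4·(L/(gh_f))^5.2]^0.04
LQ²/(gh_f) = 0.6911; L/(gh_f) = 5.807
Term 1 = ε^1.25·(…)^4.75 = 6.67×10^-8; Term 2 = ν·Q^9.4·(…)^5.2 = 3.35×10^-7
D = 0.66·(6.67×10^-8 + 3.35×10^-7)^0.04 = 0.3662 m = 366 mm
Check: V = 3.28 m/s, Re = 1.52×10^6, f = 0.01144, h_f = 23.1 m ≈ 23.7 m ✓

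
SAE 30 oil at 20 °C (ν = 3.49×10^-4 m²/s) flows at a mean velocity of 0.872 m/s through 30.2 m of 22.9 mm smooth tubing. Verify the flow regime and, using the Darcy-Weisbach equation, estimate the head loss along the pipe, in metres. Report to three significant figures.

h_f ≈ 57.2 m

Re = VD/ν = 0.872·0.02290/3.49×10^-4 = 57.2 → laminar (Re < 2300)
f = 64/Re = 1.119
h_f = f(L/D)V²/(2g) = 1.119·(30.2/0.02290)·0.872²/(2·9.81) = 57.17 m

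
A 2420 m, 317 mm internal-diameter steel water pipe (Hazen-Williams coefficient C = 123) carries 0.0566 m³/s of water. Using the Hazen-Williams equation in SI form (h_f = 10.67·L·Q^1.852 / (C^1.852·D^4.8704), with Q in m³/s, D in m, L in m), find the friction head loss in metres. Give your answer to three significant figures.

h_f = 10.67·2420·0.0566^1.852 / (123^1.852·0.317^4.8704) = 4.589 m

h_f ≈ 4.59 m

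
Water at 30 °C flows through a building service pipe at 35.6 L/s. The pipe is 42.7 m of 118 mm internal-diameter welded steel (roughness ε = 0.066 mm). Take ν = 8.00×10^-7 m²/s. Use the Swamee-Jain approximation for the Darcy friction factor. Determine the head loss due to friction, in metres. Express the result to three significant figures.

h_f ≈ 3.55 m

V = 4Q/(πD²) = 4·0.0356/(π·0.118²) = 3.255 m/s
Re = VD/ν = 3.255·0.118/8.00×10^-7 = 4.80×10^5 → turbulent
ε/D = 0.066/118 = 5.59×10^-4
Swamee-Jain: f = 0.01817
h_f = f(L/D)V²/(2g) = 0.01817·(42.7/0.118)·3.255²/(2·9.81) = 3.552 m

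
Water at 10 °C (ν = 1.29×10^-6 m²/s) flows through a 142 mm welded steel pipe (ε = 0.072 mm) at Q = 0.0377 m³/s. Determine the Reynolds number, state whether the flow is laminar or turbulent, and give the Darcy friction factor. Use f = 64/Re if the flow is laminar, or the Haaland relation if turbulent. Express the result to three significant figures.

Re ≈ 2.62×10^5; turbulent; f ≈ 0.0183

V = 4Q/(πD²) = 2.381 m/s
Re = VD/ν = 2.381·0.142/1.29×10^-6 = 2.62×10^5
Re > 4000 → turbulent; ε/D = 5.07×10^-4
Haaland: f = 0.01828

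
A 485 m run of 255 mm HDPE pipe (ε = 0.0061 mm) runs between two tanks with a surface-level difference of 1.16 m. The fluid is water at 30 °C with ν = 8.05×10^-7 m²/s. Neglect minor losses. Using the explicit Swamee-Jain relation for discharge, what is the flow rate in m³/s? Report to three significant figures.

Q ≈ 0.0458 m³/s

Swamee-Jain (Type II): Q = -0.965·√(gD⁵h_f/L)·ln[ε/(3.7D) + √(3.17ν²L/(gD³h_f))]
√(gD⁵h_f/L) = √(9.81·0.255⁵·1.16/485) = 0.005030
ε/(3.7D) = 6.47×10^-6; √(3.17ν²L/(gD³h_f)) = 7.27×10^-5
Q = -0.965·0.005030·ln(7.913×10^-5) = 0.04584 m³/s
Check: V = 0.898 m/s, Re = 2.84×10^5, f = 0.01479, h_f = 1.15 m ≈ 1.16 m ✓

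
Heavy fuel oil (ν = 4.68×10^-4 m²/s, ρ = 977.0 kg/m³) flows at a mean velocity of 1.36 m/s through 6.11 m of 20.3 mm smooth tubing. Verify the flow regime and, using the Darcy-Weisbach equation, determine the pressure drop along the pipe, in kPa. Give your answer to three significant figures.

Re = VD/ν = 1.36·0.02030/4.68×10^-4 = 59.0 → laminar (Re < 2300)
f = 64/Re = 1.085
h_f = f(L/D)V²/(2g) = 1.085·(6.11/0.02030)·1.36²/(2·9.81) = 30.78 m
Δp = ρg·h_f = 977.0·9.81·30.78 = 295.0 kPa

Δp ≈ 295 kPa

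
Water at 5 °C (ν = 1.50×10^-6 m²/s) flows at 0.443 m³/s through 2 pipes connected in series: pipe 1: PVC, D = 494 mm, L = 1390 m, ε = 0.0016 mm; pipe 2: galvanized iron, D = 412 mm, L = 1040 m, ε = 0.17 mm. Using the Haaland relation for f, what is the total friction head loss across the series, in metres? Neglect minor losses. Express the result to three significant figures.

H ≈ 32.9 m

Pipe 1: V = 2.311 m/s, Re = 7.61×10^5, ε/D = 3.24×10^-6, f = 0.01218, h_1 = f(L/D)V²/2g = 9.332 m
Pipe 2: V = 3.323 m/s, Re = 9.13×10^5, ε/D = 4.13×10^-4, f = 0.01658, h_2 = f(L/D)V²/2g = 23.56 m
Series → Q common, losses add: H = Σh = 32.89 m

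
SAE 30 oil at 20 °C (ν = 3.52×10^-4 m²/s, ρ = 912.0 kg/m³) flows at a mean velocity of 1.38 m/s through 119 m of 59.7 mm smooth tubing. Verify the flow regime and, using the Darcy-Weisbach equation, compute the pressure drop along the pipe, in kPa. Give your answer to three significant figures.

Re = VD/ν = 1.38·0.05970/3.52×10^-4 = 234 → laminar (Re < 2300)
f = 64/Re = 0.2734
h_f = f(L/D)V²/(2g) = 0.2734·(119/0.05970)·1.38²/(2·9.81) = 52.91 m
Δp = ρg·h_f = 912.0·9.81·52.91 = 473.3 kPa

Δp ≈ 473 kPa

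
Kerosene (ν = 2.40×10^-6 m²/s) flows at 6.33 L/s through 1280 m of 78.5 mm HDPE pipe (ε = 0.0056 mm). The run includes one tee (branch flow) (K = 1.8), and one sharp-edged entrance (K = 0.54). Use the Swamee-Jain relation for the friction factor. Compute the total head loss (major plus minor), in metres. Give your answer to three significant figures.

V = 4Q/(πD²) = 1.308 m/s; V²/2g = 0.08719 m
Re = 4.28×10^4, ε/D = 7.13×10^-5 → f = 0.02178 (Swamee-Jain)
Major: h_f = f(L/D)·V²/2g = 0.02178·16306·0.08719 = 30.96 m
Minor: ΣK = 2.34; h_m = ΣK·V²/2g = 0.2040 m
Total H_L = 30.96 + 0.2040 = 31.16 m

H_L ≈ 31.2 m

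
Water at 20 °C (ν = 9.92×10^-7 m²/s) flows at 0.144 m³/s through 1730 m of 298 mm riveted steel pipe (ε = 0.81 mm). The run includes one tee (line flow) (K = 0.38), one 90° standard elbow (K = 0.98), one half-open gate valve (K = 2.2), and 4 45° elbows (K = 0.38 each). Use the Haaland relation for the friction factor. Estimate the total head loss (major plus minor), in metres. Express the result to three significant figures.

H_L ≈ 33.5 m

V = 4Q/(πD²) = 2.065 m/s; V²/2g = 0.2173 m
Re = 6.20×10^5, ε/D = 0.00272 → f = 0.02572 (Haaland)
Major: h_f = f(L/D)·V²/2g = 0.02572·5805·0.2173 = 32.44 m
Minor: ΣK = 5.08; h_m = ΣK·V²/2g = 1.104 m
Total H_L = 32.44 + 1.104 = 33.54 m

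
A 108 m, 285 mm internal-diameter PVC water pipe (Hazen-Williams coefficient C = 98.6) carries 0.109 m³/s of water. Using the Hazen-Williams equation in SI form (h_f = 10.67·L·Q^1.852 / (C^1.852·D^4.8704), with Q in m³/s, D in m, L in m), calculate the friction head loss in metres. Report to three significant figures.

h_f ≈ 1.74 m

h_f = 10.67·108·0.109^1.852 / (98.6^1.852·0.285^4.8704) = 1.743 m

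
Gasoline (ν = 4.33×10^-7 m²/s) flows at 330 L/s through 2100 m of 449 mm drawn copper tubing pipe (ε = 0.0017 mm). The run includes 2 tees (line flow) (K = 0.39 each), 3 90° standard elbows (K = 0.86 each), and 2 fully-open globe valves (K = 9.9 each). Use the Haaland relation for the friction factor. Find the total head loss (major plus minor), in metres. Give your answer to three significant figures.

V = 4Q/(πD²) = 2.084 m/s; V²/2g = 0.2214 m
Re = 2.16×10^6, ε/D = 3.79×10^-6 → f = 0.01033 (Haaland)
Major: h_f = f(L/D)·V²/2g = 0.01033·4677·0.2214 = 10.70 m
Minor: ΣK = 23.2; h_m = ΣK·V²/2g = 5.127 m
Total H_L = 10.70 + 5.127 = 15.82 m

H_L ≈ 15.8 m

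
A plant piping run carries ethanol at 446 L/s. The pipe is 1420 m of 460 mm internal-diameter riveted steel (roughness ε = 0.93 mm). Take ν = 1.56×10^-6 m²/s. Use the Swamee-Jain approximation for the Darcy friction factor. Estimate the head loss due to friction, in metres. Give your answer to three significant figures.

h_f ≈ 27.0 m

V = 4Q/(πD²) = 4·0.446/(π·0.460²) = 2.684 m/s
Re = VD/ν = 2.684·0.460/1.56×10^-6 = 7.91×10^5 → turbulent
ε/D = 0.93/460 = 0.00202
Swamee-Jain: f = 0.02381
h_f = f(L/D)V²/(2g) = 0.02381·(1420/0.460)·2.684²/(2·9.81) = 26.98 m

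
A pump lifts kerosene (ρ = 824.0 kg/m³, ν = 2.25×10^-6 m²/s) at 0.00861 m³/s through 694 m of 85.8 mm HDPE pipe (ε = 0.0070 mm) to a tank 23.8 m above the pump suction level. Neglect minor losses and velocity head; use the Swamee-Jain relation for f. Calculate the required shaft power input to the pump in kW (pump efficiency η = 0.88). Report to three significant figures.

V = 4Q/(πD²) = 1.489 m/s; Re = 5.68×10^4; ε/D = 8.16×10^-5; f = 0.02053
h_f = f(L/D)V²/2g = 18.77 m
Total head H = z + h_f = 23.8 + 18.77 = 42.57 m
P_hyd = ρgQH = 824.0·9.81·0.00861·42.57 = 2.963 kW
P_shaft = P_hyd/η = 2.963/0.88 = 3.367 kW

P_shaft ≈ 3.37 kW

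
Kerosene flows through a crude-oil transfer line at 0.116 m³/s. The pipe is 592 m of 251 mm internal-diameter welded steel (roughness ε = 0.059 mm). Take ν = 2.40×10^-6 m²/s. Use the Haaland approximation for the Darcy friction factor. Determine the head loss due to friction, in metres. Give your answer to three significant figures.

h_f ≈ 11.0 m

V = 4Q/(πD²) = 4·0.116/(π·0.251²) = 2.344 m/s
Re = VD/ν = 2.344·0.251/2.40×10^-6 = 2.45×10^5 → turbulent
ε/D = 0.059/251 = 2.35×10^-4
Haaland: f = 0.01669
h_f = f(L/D)V²/(2g) = 0.01669·(592/0.251)·2.344²/(2·9.81) = 11.03 m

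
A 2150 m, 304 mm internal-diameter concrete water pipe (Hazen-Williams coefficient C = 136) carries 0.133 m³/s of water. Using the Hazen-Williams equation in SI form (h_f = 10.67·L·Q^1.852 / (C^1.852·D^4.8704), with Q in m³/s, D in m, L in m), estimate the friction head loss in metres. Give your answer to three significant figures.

h_f = 10.67·2150·0.133^1.852 / (136^1.852·0.304^4.8704) = 20.20 m

h_f ≈ 20.2 m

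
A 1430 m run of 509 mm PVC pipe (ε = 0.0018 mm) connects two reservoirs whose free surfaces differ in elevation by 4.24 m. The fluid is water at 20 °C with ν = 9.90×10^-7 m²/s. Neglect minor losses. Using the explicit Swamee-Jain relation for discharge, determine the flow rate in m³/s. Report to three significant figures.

Q ≈ 0.317 m³/s

Swamee-Jain (Type II): Q = -0.965·√(gD⁵h_f/L)·ln[ε/(3.7D) + √(3.17ν²L/(gD³h_f))]
√(gD⁵h_f/L) = √(9.81·0.509⁵·4.24/1430) = 0.03152
ε/(3.7D) = 9.56×10^-7; √(3.17ν²L/(gD³h_f)) = 2.85×10^-5
Q = -0.965·0.03152·ln(2.942×10^-5) = 0.3174 m³/s
Check: V = 1.56 m/s, Re = 8.02×10^5, f = 0.01213, h_f = 4.23 m ≈ 4.24 m ✓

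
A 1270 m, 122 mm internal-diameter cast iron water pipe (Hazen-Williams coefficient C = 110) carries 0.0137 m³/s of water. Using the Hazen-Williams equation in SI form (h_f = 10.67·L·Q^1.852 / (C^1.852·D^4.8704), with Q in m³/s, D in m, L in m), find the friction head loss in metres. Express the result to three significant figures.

h_f = 10.67·1270·0.0137^1.852 / (110^1.852·0.122^4.8704) = 22.40 m

h_f ≈ 22.4 m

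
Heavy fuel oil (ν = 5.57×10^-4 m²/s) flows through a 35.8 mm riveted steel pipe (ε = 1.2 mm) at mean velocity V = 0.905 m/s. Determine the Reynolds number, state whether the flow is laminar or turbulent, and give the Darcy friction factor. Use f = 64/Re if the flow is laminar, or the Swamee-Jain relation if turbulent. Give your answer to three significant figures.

Re = VD/ν = 0.9050·0.0358/5.57×10^-4 = 58.2
Re < 2300 → laminar → f = 64/Re = 1.100

Re ≈ 58.2; laminar; f = 64/Re ≈ 1.10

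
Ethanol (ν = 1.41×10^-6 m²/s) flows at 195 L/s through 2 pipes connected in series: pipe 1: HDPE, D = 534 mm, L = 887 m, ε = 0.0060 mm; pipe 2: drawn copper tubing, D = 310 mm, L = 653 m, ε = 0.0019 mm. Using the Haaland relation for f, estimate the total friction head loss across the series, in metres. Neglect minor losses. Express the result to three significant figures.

H ≈ 10.1 m

Pipe 1: V = 0.8707 m/s, Re = 3.30×10^5, ε/D = 1.12×10^-5, f = 0.01419, h_1 = f(L/D)V²/2g = 0.9106 m
Pipe 2: V = 2.584 m/s, Re = 5.68×10^5, ε/D = 6.13×10^-6, f = 0.01284, h_2 = f(L/D)V²/2g = 9.204 m
Series → Q common, losses add: H = Σh = 10.12 m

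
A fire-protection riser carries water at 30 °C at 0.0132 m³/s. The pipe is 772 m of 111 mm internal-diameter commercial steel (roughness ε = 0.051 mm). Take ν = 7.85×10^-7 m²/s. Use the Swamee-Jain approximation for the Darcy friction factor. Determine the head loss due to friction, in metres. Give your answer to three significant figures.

V = 4Q/(πD²) = 4·0.0132/(π·0.111²) = 1.364 m/s
Re = VD/ν = 1.364·0.111/7.85×10^-7 = 1.93×10^5 → turbulent
ε/D = 0.051/111 = 4.59×10^-4
Swamee-Jain: f = 0.01878
h_f = f(L/D)V²/(2g) = 0.01878·(772/0.111)·1.364²/(2·9.81) = 12.39 m

h_f ≈ 12.4 m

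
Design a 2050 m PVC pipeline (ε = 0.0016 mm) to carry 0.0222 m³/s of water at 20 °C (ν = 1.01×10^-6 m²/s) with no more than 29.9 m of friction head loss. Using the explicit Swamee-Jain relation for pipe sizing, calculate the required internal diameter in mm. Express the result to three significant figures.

Swamee-Jain (Type III): D = 0.66·[ε^1.25·(LQ²/(gh_f))^4.75 + ν·Q^9.4·(L/(gh_f))^5.2]^0.04
LQ²/(gh_f) = 0.003444; L/(gh_f) = 6.989
Term 1 = ε^1.25·(…)^4.75 = 1.14×10^-19; Term 2 = ν·Q^9.4·(…)^5.2 = 7.10×10^-18
D = 0.66·(1.14×10^-19 + 7.10×10^-18)^0.04 = 0.1361 m = 136 mm
Check: V = 1.53 m/s, Re = 2.06×10^5, f = 0.01556, h_f = 27.8 m ≈ 29.9 m ✓

D ≈ 136 mm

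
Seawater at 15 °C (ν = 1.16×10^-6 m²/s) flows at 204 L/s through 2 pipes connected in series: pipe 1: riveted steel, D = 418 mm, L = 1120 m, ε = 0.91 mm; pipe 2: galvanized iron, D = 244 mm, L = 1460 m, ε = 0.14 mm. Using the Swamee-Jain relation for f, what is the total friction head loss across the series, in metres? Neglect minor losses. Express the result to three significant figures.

Pipe 1: V = 1.487 m/s, Re = 5.36×10^5, ε/D = 0.00218, f = 0.02439, h_1 = f(L/D)V²/2g = 7.360 m
Pipe 2: V = 4.363 m/s, Re = 9.18×10^5, ε/D = 5.74×10^-4, f = 0.01782, h_2 = f(L/D)V²/2g = 103.5 m
Series → Q common, losses add: H = Σh = 110.8 m

H ≈ 111 m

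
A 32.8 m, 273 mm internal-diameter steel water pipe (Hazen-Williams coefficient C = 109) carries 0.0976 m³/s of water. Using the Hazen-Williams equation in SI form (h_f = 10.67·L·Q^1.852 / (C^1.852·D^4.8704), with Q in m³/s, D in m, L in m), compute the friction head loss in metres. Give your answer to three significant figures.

h_f ≈ 0.442 m

h_f = 10.67·32.8·0.0976^1.852 / (109^1.852·0.273^4.8704) = 0.4419 m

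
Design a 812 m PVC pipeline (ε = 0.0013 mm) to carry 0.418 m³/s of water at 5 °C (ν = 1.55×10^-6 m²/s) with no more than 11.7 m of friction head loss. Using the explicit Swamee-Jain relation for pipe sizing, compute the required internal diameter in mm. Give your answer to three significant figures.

Swamee-Jain (Type III): D = 0.66·[ε^1.25·(LQ²/(gh_f))^4.75 + ν·Q^9.4·(L/(gh_f))^5.2]^0.04
LQ²/(gh_f) = 1.236; L/(gh_f) = 7.075
Term 1 = ε^1.25·(…)^4.75 = 1.20×10^-7; Term 2 = ν·Q^9.4·(…)^5.2 = 1.12×10^-5
D = 0.66·(1.20×10^-7 + 1.12×10^-5)^0.04 = 0.4184 m = 418 mm
Check: V = 3.04 m/s, Re = 8.21×10^5, f = 0.01207, h_f = 11.0 m ≈ 11.7 m ✓

D ≈ 418 mm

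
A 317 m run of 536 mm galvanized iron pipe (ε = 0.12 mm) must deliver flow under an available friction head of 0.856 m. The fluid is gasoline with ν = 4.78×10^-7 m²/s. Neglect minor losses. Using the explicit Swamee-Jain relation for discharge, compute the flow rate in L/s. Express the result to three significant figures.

Q ≈ 314 L/s

Swamee-Jain (Type II): Q = -0.965·√(gD⁵h_f/L)·ln[ε/(3.7D) + √(3.17ν²L/(gD³h_f))]
√(gD⁵h_f/L) = √(9.81·0.536⁵·0.856/317) = 0.03423
ε/(3.7D) = 6.05×10^-5; √(3.17ν²L/(gD³h_f)) = 1.33×10^-5
Q = -0.965·0.03423·ln(7.383×10^-5) = 0.3143 m³/s
Check: V = 1.39 m/s, Re = 1.56×10^6, f = 0.01473, h_f = 0.861 m ≈ 0.856 m ✓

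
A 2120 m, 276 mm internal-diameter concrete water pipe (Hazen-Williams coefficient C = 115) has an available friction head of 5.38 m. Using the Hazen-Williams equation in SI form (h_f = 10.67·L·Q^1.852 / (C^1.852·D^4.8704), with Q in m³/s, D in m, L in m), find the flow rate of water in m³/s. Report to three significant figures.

Rearranging: Q = [h_f·C^1.852·D^4.8704 / (10.67·L)]^(1/1.852)
Q = [5.38·115^1.852·0.276^4.8704 / (10.67·2120)]^0.540 = 0.04303 m³/s

Q ≈ 0.0430 m³/s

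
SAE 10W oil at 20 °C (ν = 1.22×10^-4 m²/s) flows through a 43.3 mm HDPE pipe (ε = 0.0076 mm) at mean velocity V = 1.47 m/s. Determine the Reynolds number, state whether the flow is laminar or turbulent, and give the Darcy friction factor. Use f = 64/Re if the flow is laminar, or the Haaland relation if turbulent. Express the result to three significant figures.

Re ≈ 522; laminar; f = 64/Re ≈ 0.123

Re = VD/ν = 1.470·0.0433/1.22×10^-4 = 522
Re < 2300 → laminar → f = 64/Re = 0.1227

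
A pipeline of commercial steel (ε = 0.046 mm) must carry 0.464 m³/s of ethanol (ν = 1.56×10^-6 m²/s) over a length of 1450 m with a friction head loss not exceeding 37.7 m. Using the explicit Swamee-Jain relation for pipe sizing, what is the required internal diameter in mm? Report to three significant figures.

D ≈ 397 mm

Swamee-Jain (Type III): D = 0.66·[ε^1.25·(LQ²/(gh_f))^4.75 + ν·Q^9.4·(L/(gh_f))^5.2]^0.04
LQ²/(gh_f) = 0.8441; L/(gh_f) = 3.921
Term 1 = ε^1.25·(…)^4.75 = 1.69×10^-6; Term 2 = ν·Q^9.4·(…)^5.2 = 1.39×10^-6
D = 0.66·(1.69×10^-6 + 1.39×10^-6)^0.04 = 0.3973 m = 397 mm
Check: V = 3.74 m/s, Re = 9.53×10^5, f = 0.01379, h_f = 35.9 m ≈ 37.7 m ✓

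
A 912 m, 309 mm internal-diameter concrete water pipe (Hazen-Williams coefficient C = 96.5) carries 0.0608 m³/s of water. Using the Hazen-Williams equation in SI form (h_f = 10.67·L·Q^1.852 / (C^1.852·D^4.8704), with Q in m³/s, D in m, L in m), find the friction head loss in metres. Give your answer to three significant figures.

h_f ≈ 3.51 m

h_f = 10.67·912·0.0608^1.852 / (96.5^1.852·0.309^4.8704) = 3.505 m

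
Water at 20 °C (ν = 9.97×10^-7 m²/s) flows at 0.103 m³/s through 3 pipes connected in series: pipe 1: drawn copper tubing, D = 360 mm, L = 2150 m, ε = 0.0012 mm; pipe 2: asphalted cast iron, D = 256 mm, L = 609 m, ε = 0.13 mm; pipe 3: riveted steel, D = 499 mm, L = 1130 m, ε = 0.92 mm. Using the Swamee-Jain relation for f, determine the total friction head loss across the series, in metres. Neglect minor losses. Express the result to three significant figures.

Pipe 1: V = 1.012 m/s, Re = 3.65×10^5, ε/D = 3.33×10^-6, f = 0.01390, h_1 = f(L/D)V²/2g = 4.333 m
Pipe 2: V = 2.001 m/s, Re = 5.14×10^5, ε/D = 5.08×10^-4, f = 0.01780, h_2 = f(L/D)V²/2g = 8.643 m
Pipe 3: V = 0.5267 m/s, Re = 2.64×10^5, ε/D = 0.00184, f = 0.02380, h_3 = f(L/D)V²/2g = 0.7620 m
Series → Q common, losses add: H = Σh = 13.74 m

H ≈ 13.7 m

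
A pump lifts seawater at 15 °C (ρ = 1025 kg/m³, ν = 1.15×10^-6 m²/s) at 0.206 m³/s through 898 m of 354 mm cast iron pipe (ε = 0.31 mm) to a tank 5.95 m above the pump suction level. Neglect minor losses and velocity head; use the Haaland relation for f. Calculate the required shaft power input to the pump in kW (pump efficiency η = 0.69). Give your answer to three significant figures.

P_shaft ≈ 51.0 kW

V = 4Q/(πD²) = 2.093 m/s; Re = 6.44×10^5; ε/D = 8.76×10^-4; f = 0.01950
h_f = f(L/D)V²/2g = 11.05 m
Total head H = z + h_f = 5.95 + 11.05 = 17.00 m
P_hyd = ρgQH = 1025·9.81·0.206·17.00 = 35.21 kW
P_shaft = P_hyd/η = 35.21/0.69 = 51.02 kW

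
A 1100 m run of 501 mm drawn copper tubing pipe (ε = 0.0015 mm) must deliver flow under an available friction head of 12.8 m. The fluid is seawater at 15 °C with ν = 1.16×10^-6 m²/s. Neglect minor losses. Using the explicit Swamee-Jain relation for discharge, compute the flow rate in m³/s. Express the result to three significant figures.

Q ≈ 0.633 m³/s

Swamee-Jain (Type II): Q = -0.965·√(gD⁵h_f/L)·ln[ε/(3.7D) + √(3.17ν²L/(gD³h_f))]
√(gD⁵h_f/L) = √(9.81·0.501⁵·12.8/1100) = 0.06003
ε/(3.7D) = 8.09×10^-7; √(3.17ν²L/(gD³h_f)) = 1.72×10^-5
Q = -0.965·0.06003·ln(1.805×10^-5) = 0.6327 m³/s
Check: V = 3.21 m/s, Re = 1.39×10^6, f = 0.01109, h_f = 12.8 m ≈ 12.8 m ✓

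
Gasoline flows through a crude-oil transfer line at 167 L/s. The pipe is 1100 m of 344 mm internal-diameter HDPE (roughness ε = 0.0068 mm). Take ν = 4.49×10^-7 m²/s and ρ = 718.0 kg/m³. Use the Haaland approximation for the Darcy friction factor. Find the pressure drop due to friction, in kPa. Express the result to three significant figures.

V = 4Q/(πD²) = 4·0.167/(π·0.344²) = 1.797 m/s
Re = VD/ν = 1.797·0.344/4.49×10^-7 = 1.38×10^6 → turbulent
ε/D = 0.0068/344 = 1.98×10^-5
Haaland: f = 0.01145
h_f = f(L/D)V²/(2g) = 0.01145·(1100/0.344)·1.797²/(2·9.81) = 6.023 m
Δp = ρg·h_f = 718.0·9.81·6.023 = 42.43 kPa

Δp ≈ 42.4 kPa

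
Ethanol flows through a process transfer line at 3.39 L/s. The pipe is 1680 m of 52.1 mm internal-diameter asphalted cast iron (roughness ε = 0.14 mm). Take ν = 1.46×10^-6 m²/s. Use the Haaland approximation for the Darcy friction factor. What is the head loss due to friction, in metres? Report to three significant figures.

h_f ≈ 114 m

V = 4Q/(πD²) = 4·0.00339/(π·0.0521²) = 1.590 m/s
Re = VD/ν = 1.590·0.0521/1.46×10^-6 = 5.67×10^4 → turbulent
ε/D = 0.14/52.1 = 0.00269
Haaland: f = 0.02755
h_f = f(L/D)V²/(2g) = 0.02755·(1680/0.0521)·1.590²/(2·9.81) = 114.5 m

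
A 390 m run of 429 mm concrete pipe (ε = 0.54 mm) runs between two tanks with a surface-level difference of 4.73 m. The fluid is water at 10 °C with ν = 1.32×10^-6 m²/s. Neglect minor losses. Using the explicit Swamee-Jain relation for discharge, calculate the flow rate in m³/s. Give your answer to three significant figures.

Q ≈ 0.318 m³/s

Swamee-Jain (Type II): Q = -0.965·√(gD⁵h_f/L)·ln[ε/(3.7D) + √(3.17ν²L/(gD³h_f))]
√(gD⁵h_f/L) = √(9.81·0.429⁵·4.73/390) = 0.04158
ε/(3.7D) = 3.40×10^-4; √(3.17ν²L/(gD³h_f)) = 2.42×10^-5
Q = -0.965·0.04158·ln(3.644×10^-4) = 0.3177 m³/s
Check: V = 2.20 m/s, Re = 7.14×10^5, f = 0.02124, h_f = 4.75 m ≈ 4.73 m ✓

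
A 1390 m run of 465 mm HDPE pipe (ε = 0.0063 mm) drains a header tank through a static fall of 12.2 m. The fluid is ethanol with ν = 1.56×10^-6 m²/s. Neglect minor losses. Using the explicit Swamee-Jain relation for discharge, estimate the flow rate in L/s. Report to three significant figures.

Q ≈ 430 L/s

Swamee-Jain (Type II): Q = -0.965·√(gD⁵h_f/L)·ln[ε/(3.7D) + √(3.17ν²L/(gD³h_f))]
√(gD⁵h_f/L) = √(9.81·0.465⁵·12.2/1390) = 0.04327
ε/(3.7D) = 3.66×10^-6; √(3.17ν²L/(gD³h_f)) = 2.99×10^-5
Q = -0.965·0.04327·ln(3.351×10^-5) = 0.4302 m³/s
Check: V = 2.53 m/s, Re = 7.55×10^5, f = 0.01245, h_f = 12.2 m ≈ 12.2 m ✓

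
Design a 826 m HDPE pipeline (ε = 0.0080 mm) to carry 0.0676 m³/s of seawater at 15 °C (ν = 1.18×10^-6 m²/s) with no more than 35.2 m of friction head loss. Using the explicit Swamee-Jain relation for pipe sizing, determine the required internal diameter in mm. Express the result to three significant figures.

Swamee-Jain (Type III): D = 0.66·[ε^1.25·(LQ²/(gh_f))^4.75 + ν·Q^9.4·(L/(gh_f))^5.2]^0.04
LQ²/(gh_f) = 0.01093; L/(gh_f) = 2.392
Term 1 = ε^1.25·(…)^4.75 = 2.05×10^-16; Term 2 = ν·Q^9.4·(…)^5.2 = 1.10×10^-15
D = 0.66·(2.05×10^-16 + 1.10×10^-15)^0.04 = 0.1676 m = 168 mm
Check: V = 3.06 m/s, Re = 4.35×10^5, f = 0.01408, h_f = 33.2 m ≈ 35.2 m ✓

D ≈ 168 mm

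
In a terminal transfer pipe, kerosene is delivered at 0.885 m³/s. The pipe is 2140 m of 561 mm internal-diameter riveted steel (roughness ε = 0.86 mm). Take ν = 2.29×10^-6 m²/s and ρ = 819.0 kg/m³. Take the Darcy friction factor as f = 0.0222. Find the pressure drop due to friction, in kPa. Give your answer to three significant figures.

V = 4Q/(πD²) = 4·0.885/(π·0.561²) = 3.580 m/s
h_f = f(L/D)V²/(2g) = 0.02220·(2140/0.561)·3.580²/(2·9.81) = 55.33 m
Δp = ρg·h_f = 819.0·9.81·55.33 = 444.5 kPa

Δp ≈ 445 kPa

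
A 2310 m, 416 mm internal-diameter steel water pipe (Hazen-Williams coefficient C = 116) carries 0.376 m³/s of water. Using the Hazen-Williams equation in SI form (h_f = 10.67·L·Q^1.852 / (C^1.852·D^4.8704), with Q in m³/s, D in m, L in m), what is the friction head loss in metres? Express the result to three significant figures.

h_f ≈ 43.3 m

h_f = 10.67·2310·0.376^1.852 / (116^1.852·0.416^4.8704) = 43.33 m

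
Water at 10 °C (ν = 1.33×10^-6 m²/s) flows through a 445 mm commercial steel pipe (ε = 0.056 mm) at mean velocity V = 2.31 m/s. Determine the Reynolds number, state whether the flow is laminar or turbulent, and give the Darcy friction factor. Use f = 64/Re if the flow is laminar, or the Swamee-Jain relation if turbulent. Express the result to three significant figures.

Re = VD/ν = 2.310·0.445/1.33×10^-6 = 7.73×10^5
Re > 4000 → turbulent; ε/D = 1.26×10^-4
Swamee-Jain: f = 0.01416

Re ≈ 7.73×10^5; turbulent; f ≈ 0.0142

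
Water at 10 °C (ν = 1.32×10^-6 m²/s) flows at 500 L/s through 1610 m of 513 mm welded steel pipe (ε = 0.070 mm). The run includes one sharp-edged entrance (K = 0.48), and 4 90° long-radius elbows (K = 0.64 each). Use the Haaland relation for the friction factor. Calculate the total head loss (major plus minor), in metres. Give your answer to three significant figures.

V = 4Q/(πD²) = 2.419 m/s; V²/2g = 0.2983 m
Re = 9.40×10^5, ε/D = 1.36×10^-4 → f = 0.01389 (Haaland)
Major: h_f = f(L/D)·V²/2g = 0.01389·3138·0.2983 = 13.00 m
Minor: ΣK = 3.04; h_m = ΣK·V²/2g = 0.9067 m
Total H_L = 13.00 + 0.9067 = 13.91 m

H_L ≈ 13.9 m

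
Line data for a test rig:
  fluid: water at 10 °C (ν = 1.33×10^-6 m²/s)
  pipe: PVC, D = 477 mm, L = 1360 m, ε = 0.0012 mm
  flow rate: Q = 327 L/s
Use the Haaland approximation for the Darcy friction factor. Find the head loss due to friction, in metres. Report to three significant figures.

V = 4Q/(πD²) = 4·0.327/(π·0.477²) = 1.830 m/s
Re = VD/ν = 1.830·0.477/1.33×10^-6 = 6.56×10^5 → turbulent
ε/D = 0.0012/477 = 2.52×10^-6
Haaland: f = 0.01248
h_f = f(L/D)V²/(2g) = 0.01248·(1360/0.477)·1.830²/(2·9.81) = 6.074 m

h_f ≈ 6.07 m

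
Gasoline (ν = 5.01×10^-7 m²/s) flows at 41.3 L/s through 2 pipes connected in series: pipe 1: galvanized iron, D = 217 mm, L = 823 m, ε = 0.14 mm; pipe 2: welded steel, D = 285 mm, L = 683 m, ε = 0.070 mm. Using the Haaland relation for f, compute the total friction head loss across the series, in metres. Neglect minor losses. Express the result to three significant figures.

Pipe 1: V = 1.117 m/s, Re = 4.84×10^5, ε/D = 6.45×10^-4, f = 0.01846, h_1 = f(L/D)V²/2g = 4.451 m
Pipe 2: V = 0.6474 m/s, Re = 3.68×10^5, ε/D = 2.46×10^-4, f = 0.01609, h_2 = f(L/D)V²/2g = 0.8240 m
Series → Q common, losses add: H = Σh = 5.275 m

H ≈ 5.27 m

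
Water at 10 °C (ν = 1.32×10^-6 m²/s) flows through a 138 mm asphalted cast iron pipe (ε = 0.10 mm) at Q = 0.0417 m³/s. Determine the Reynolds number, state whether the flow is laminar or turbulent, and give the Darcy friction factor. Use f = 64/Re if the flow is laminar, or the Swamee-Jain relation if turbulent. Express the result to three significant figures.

V = 4Q/(πD²) = 2.788 m/s
Re = VD/ν = 2.788·0.138/1.32×10^-6 = 2.91×10^5
Re > 4000 → turbulent; ε/D = 7.25×10^-4
Swamee-Jain: f = 0.01954

Re ≈ 2.91×10^5; turbulent; f ≈ 0.0195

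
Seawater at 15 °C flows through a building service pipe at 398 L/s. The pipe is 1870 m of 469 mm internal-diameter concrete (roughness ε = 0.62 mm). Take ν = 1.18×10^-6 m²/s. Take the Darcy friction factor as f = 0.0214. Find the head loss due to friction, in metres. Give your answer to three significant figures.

V = 4Q/(πD²) = 4·0.398/(π·0.469²) = 2.304 m/s
h_f = f(L/D)V²/(2g) = 0.02140·(1870/0.469)·2.304²/(2·9.81) = 23.08 m

h_f ≈ 23.1 m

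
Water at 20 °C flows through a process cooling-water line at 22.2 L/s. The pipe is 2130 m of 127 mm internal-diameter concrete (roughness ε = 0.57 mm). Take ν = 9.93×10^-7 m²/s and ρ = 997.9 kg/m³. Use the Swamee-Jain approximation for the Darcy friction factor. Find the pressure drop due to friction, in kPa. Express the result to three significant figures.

Δp ≈ 772 kPa

V = 4Q/(πD²) = 4·0.0222/(π·0.127²) = 1.752 m/s
Re = VD/ν = 1.752·0.127/9.93×10^-7 = 2.24×10^5 → turbulent
ε/D = 0.57/127 = 0.00449
Swamee-Jain: f = 0.03002
h_f = f(L/D)V²/(2g) = 0.03002·(2130/0.127)·1.752²/(2·9.81) = 78.81 m
Δp = ρg·h_f = 997.9·9.81·78.81 = 771.5 kPa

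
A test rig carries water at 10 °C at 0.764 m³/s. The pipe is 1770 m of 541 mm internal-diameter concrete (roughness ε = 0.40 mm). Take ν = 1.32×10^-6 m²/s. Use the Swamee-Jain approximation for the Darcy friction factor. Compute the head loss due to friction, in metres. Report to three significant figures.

h_f ≈ 34.3 m

V = 4Q/(πD²) = 4·0.764/(π·0.541²) = 3.324 m/s
Re = VD/ν = 3.324·0.541/1.32×10^-6 = 1.36×10^6 → turbulent
ε/D = 0.40/541 = 7.39×10^-4
Swamee-Jain: f = 0.01863
h_f = f(L/D)V²/(2g) = 0.01863·(1770/0.541)·3.324²/(2·9.81) = 34.32 m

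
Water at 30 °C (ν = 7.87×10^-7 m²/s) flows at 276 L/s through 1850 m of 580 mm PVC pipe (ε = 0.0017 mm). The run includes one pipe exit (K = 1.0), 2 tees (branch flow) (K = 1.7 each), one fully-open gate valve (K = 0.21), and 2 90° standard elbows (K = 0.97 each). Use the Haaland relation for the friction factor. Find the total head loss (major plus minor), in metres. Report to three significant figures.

H_L ≈ 2.52 m

V = 4Q/(πD²) = 1.045 m/s; V²/2g = 0.05562 m
Re = 7.70×10^5, ε/D = 2.93×10^-6 → f = 0.01215 (Haaland)
Major: h_f = f(L/D)·V²/2g = 0.01215·3190·0.05562 = 2.156 m
Minor: ΣK = 6.55; h_m = ΣK·V²/2g = 0.3643 m
Total H_L = 2.156 + 0.3643 = 2.520 m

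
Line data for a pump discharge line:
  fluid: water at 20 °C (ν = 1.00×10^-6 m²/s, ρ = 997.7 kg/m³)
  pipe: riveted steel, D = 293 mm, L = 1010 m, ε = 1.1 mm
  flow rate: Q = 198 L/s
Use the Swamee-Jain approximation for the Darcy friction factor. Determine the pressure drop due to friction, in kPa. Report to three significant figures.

Δp ≈ 417 kPa

V = 4Q/(πD²) = 4·0.198/(π·0.293²) = 2.937 m/s
Re = VD/ν = 2.937·0.293/1.00×10^-6 = 8.60×10^5 → turbulent
ε/D = 1.1/293 = 0.00375
Swamee-Jain: f = 0.02810
h_f = f(L/D)V²/(2g) = 0.02810·(1010/0.293)·2.937²/(2·9.81) = 42.58 m
Δp = ρg·h_f = 997.7·9.81·42.58 = 416.7 kPa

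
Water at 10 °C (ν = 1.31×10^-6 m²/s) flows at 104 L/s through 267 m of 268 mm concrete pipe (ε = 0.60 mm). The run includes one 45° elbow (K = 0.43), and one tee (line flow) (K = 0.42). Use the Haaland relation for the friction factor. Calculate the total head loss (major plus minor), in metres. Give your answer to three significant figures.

V = 4Q/(πD²) = 1.844 m/s; V²/2g = 0.1732 m
Re = 3.77×10^5, ε/D = 0.00224 → f = 0.02458 (Haaland)
Major: h_f = f(L/D)·V²/2g = 0.02458·996.3·0.1732 = 4.242 m
Minor: ΣK = 0.850; h_m = ΣK·V²/2g = 0.1473 m
Total H_L = 4.242 + 0.1473 = 4.390 m

H_L ≈ 4.39 m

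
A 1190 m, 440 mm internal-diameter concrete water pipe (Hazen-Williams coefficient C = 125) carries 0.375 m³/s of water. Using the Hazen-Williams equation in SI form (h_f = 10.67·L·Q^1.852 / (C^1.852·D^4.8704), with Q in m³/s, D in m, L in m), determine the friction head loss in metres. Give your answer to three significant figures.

h_f = 10.67·1190·0.375^1.852 / (125^1.852·0.440^4.8704) = 14.72 m

h_f ≈ 14.7 m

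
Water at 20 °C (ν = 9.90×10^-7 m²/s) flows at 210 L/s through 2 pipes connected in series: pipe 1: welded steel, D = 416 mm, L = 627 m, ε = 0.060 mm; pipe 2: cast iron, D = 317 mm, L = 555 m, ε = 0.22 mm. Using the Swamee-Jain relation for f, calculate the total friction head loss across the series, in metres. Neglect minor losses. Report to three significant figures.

Pipe 1: V = 1.545 m/s, Re = 6.49×10^5, ε/D = 1.44×10^-4, f = 0.01460, h_1 = f(L/D)V²/2g = 2.677 m
Pipe 2: V = 2.661 m/s, Re = 8.52×10^5, ε/D = 6.94×10^-4, f = 0.01856, h_2 = f(L/D)V²/2g = 11.73 m
Series → Q common, losses add: H = Σh = 14.41 m

H ≈ 14.4 m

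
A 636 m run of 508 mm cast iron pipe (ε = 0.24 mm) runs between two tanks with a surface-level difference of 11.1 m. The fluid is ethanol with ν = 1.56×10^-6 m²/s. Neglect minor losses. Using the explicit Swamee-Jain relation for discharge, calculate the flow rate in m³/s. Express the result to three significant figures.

Swamee-Jain (Type II): Q = -0.965·√(gD⁵h_f/L)·ln[ε/(3.7D) + √(3.17ν²L/(gD³h_f))]
√(gD⁵h_f/L) = √(9.81·0.508⁵·11.1/636) = 0.07611
ε/(3.7D) = 1.28×10^-4; √(3.17ν²L/(gD³h_f)) = 1.85×10^-5
Q = -0.965·0.07611·ln(1.462×10^-4) = 0.6485 m³/s
Check: V = 3.20 m/s, Re = 1.04×10^6, f = 0.01709, h_f = 11.2 m ≈ 11.1 m ✓

Q ≈ 0.649 m³/s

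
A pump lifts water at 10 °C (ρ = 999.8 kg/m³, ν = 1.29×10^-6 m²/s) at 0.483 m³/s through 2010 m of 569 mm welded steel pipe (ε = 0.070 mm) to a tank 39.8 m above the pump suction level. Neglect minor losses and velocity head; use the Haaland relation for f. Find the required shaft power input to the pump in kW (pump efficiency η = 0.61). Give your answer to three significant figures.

V = 4Q/(πD²) = 1.899 m/s; Re = 8.38×10^5; ε/D = 1.23×10^-4; f = 0.01384
h_f = f(L/D)V²/2g = 8.989 m
Total head H = z + h_f = 39.8 + 8.989 = 48.79 m
P_hyd = ρgQH = 999.8·9.81·0.483·48.79 = 231.1 kW
P_shaft = P_hyd/η = 231.1/0.61 = 378.9 kW

P_shaft ≈ 379 kW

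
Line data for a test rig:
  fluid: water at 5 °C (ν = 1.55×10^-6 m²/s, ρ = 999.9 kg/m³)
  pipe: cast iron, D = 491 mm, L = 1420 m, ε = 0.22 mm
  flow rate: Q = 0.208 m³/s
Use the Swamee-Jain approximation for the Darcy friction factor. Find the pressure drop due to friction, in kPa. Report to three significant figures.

Δp ≈ 31.1 kPa

V = 4Q/(πD²) = 4·0.208/(π·0.491²) = 1.099 m/s
Re = VD/ν = 1.099·0.491/1.55×10^-6 = 3.48×10^5 → turbulent
ε/D = 0.22/491 = 4.48×10^-4
Swamee-Jain: f = 0.01783
h_f = f(L/D)V²/(2g) = 0.01783·(1420/0.491)·1.099²/(2·9.81) = 3.172 m
Δp = ρg·h_f = 999.9·9.81·3.172 = 31.11 kPa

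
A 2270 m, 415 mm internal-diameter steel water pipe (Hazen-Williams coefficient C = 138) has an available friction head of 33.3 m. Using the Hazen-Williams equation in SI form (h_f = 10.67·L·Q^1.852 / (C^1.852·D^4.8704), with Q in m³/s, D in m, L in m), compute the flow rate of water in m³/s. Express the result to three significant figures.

Rearranging: Q = [h_f·C^1.852·D^4.8704 / (10.67·L)]^(1/1.852)
Q = [33.3·138^1.852·0.415^4.8704 / (10.67·2270)]^0.540 = 0.3892 m³/s

Q ≈ 0.389 m³/s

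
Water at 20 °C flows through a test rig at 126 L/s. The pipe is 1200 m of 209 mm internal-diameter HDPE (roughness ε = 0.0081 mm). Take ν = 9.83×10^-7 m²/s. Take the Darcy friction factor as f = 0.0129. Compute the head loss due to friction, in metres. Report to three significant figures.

h_f ≈ 50.9 m

V = 4Q/(πD²) = 4·0.126/(π·0.209²) = 3.673 m/s
h_f = f(L/D)V²/(2g) = 0.01290·(1200/0.209)·3.673²/(2·9.81) = 50.92 m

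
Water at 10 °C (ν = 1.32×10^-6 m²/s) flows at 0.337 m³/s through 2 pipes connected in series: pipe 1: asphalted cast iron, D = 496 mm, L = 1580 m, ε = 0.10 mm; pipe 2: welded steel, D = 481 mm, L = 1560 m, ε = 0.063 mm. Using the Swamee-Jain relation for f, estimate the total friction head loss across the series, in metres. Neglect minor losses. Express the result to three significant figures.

Pipe 1: V = 1.744 m/s, Re = 6.55×10^5, ε/D = 2.02×10^-4, f = 0.01520, h_1 = f(L/D)V²/2g = 7.506 m
Pipe 2: V = 1.855 m/s, Re = 6.76×10^5, ε/D = 1.31×10^-4, f = 0.01439, h_2 = f(L/D)V²/2g = 8.182 m
Series → Q common, losses add: H = Σh = 15.69 m

H ≈ 15.7 m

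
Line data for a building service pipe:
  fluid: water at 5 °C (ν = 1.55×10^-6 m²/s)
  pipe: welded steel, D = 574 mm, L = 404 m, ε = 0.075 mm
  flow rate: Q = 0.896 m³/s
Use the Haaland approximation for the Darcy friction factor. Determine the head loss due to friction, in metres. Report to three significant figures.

h_f ≈ 5.82 m

V = 4Q/(πD²) = 4·0.896/(π·0.574²) = 3.463 m/s
Re = VD/ν = 3.463·0.574/1.55×10^-6 = 1.28×10^6 → turbulent
ε/D = 0.075/574 = 1.31×10^-4
Haaland: f = 0.01354
h_f = f(L/D)V²/(2g) = 0.01354·(404/0.574)·3.463²/(2·9.81) = 5.824 m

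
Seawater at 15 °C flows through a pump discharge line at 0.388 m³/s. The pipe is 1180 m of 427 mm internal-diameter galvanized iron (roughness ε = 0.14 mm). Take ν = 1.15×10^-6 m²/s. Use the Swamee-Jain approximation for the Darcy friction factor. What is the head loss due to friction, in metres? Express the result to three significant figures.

V = 4Q/(πD²) = 4·0.388/(π·0.427²) = 2.709 m/s
Re = VD/ν = 2.709·0.427/1.15×10^-6 = 1.01×10^6 → turbulent
ε/D = 0.14/427 = 3.28×10^-4
Swamee-Jain: f = 0.01600
h_f = f(L/D)V²/(2g) = 0.01600·(1180/0.427)·2.709²/(2·9.81) = 16.54 m

h_f ≈ 16.5 m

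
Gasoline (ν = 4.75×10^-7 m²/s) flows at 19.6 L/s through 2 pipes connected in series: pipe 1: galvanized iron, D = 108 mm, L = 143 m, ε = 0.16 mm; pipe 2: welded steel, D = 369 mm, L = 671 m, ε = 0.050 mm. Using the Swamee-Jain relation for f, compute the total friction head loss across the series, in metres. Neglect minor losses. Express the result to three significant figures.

Pipe 1: V = 2.140 m/s, Re = 4.86×10^5, ε/D = 0.00148, f = 0.02224, h_1 = f(L/D)V²/2g = 6.871 m
Pipe 2: V = 0.1833 m/s, Re = 1.42×10^5, ε/D = 1.36×10^-4, f = 0.01756, h_2 = f(L/D)V²/2g = 0.05468 m
Series → Q common, losses add: H = Σh = 6.926 m

H ≈ 6.93 m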